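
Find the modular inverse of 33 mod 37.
33^(-1) ≡ 9 (mod 37). Verification: 33 × 9 = 297 ≡ 1 (mod 37)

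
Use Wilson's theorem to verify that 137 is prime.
(136)! mod 137 = 136. Since this equals -1 (mod 137), Wilson confirms 137 is prime.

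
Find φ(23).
22

Prime factorization: 23 = 23
Using the formula φ(n) = n × Π(1 - 1/p) for each prime factor p:
φ(23) = 23 × (1 - 1/23)
φ(23) = 22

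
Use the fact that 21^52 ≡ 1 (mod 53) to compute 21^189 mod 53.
By Fermat: 21^{52} ≡ 1 (mod 53). 189 = 3×52 + 33. So 21^{189} ≡ 21^{33} ≡ 18 (mod 53)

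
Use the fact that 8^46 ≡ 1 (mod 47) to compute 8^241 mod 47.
By Fermat: 8^{46} ≡ 1 (mod 47). 241 ≡ 11 (mod 46). So 8^{241} ≡ 8^{11} ≡ 37 (mod 47)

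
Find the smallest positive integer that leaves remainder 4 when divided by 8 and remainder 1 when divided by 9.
M = 8 × 9 = 72. M₁ = 9, y₁ ≡ 1 (mod 8). M₂ = 8, y₂ ≡ 8 (mod 9). x = 4×9×1 + 1×8×8 ≡ 28 (mod 72). The smallest positive such number is 28.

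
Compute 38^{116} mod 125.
16

Using successive squaring:
Binary expansion of 116: 1110100
Powers of 38 mod 125 (each is the square of the previous):
  38^1 ≡ 38 (mod 125)
  38^2 ≡ 38² = 1444 ≡ 69 (mod 125)
  38^4 ≡ 69² = 4761 ≡ 11 (mod 125)
  38^8 ≡ 11² = 121 ≡ 121 (mod 125)
  38^16 ≡ 121² = 14641 ≡ 16 (mod 125)
  38^32 ≡ 16² = 256 ≡ 6 (mod 125)
  38^64 ≡ 6² = 36 ≡ 36 (mod 125)
116 = 64 + 32 + 16 + 4, so 38^116 = 38^64 × 38^32 × 38^16 × 38^4 ≡ 36 × 6 × 16 × 11 (mod 125)
Multiplying step by step:
  36 × 6 = 216 ≡ 91 (mod 125)
  91 × 16 = 1456 ≡ 81 (mod 125)
  81 × 11 = 891 ≡ 16 (mod 125)
Result: 38^116 ≡ 16 (mod 125)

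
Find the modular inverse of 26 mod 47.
26^(-1) ≡ 38 (mod 47). Verification: 26 × 38 = 988 ≡ 1 (mod 47)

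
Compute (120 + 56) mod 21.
8

(120 + 56) = 176
176 mod 21 = 8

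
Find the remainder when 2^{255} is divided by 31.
By Fermat: 2^{30} ≡ 1 (mod 31). 255 = 8×30 + 15. So 2^{255} ≡ 2^{15} ≡ 1 (mod 31)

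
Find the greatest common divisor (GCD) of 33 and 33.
33

Using the Euclidean algorithm:
33 = 1 × 33 + 0

GCD(33, 33) = 33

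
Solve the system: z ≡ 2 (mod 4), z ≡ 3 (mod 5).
M = 4 × 5 = 20. M₁ = 5, y₁ ≡ 1 (mod 4). M₂ = 4, y₂ ≡ 4 (mod 5). z = 2×5×1 + 3×4×4 ≡ 18 (mod 20)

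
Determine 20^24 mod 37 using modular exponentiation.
Using repeated squaring. 24 = 16 + 8 (binary 11000). Repeated squaring mod 37: 20^1 ≡ 20; 20^2 ≡ 20² = 400 ≡ 30; 20^4 ≡ 30² = 900 ≡ 12; 20^8 ≡ 12² = 144 ≡ 33; 20^16 ≡ 33² = 1089 ≡ 16. Multiply: 20^24 = 20^16 × 20^8 ≡ 16 × 33 (mod 37): 16 × 33 = 528 ≡ 10. So 20^24 ≡ 10 (mod 37).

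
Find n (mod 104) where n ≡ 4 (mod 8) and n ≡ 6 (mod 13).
M = 8 × 13 = 104. M₁ = 13, y₁ ≡ 5 (mod 8). M₂ = 8, y₂ ≡ 5 (mod 13). n = 4×13×5 + 6×8×5 ≡ 84 (mod 104)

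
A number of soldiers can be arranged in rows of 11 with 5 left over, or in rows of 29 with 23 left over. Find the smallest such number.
M = 11 × 29 = 319. M₁ = 29, y₁ ≡ 8 (mod 11). M₂ = 11, y₂ ≡ 8 (mod 29). n = 5×29×8 + 23×11×8 ≡ 313 (mod 319). The smallest positive such number is 313.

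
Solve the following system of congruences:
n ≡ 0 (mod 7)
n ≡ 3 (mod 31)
189

Using the Chinese Remainder Theorem:
M = product of moduli = 217
For equation 1: M_1 = 31, 31 ≡ 3 (mod 7), inverse of 31 mod 7 is 5 (check: 3 × 5 = 15 ≡ 1 (mod 7))
For equation 2: M_2 = 7, 7 ≡ 7 (mod 31), inverse of 7 mod 31 is 9 (check: 7 × 9 = 63 ≡ 1 (mod 31))
Combine: n ≡ Σ r_i×M_i×(M_i⁻¹ mod m_i) = 0×31×5 + 3×7×9 = 0 + 189 = 189
189 mod 217 = 189
n ≡ 189 (mod 217)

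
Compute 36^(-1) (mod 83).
36^(-1) ≡ 30 (mod 83). Verification: 36 × 30 = 1080 ≡ 1 (mod 83)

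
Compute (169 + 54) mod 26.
15

(169 + 54) = 223
223 mod 26 = 15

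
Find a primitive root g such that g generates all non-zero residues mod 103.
p - 1 = 102 has prime divisors 2, 3, 17. h is a primitive root mod 103 iff h^(102/q) ≢ 1 (mod 103) for each such q.
h = 2: 2^51 ≡ 1, 2^34 ≡ 46, 2^6 ≡ 64 (mod 103); 2^51 ≡ 1, so not a primitive root.
h = 3: 3^51 ≡ 102, 3^34 ≡ 1, 3^6 ≡ 8 (mod 103); 3^34 ≡ 1, so not a primitive root.
h = 4: 4^51 ≡ 1, 4^34 ≡ 56, 4^6 ≡ 79 (mod 103); 4^51 ≡ 1, so not a primitive root.
h = 5: 5^51 ≡ 102, 5^34 ≡ 56, 5^6 ≡ 72 (mod 103); none is 1, so 5 has order 102 and is a primitive root.
The smallest primitive root mod 103 is g = 5.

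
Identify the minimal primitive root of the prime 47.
p - 1 = 46 has prime divisors 2, 23. h is a primitive root mod 47 iff h^(46/q) ≢ 1 (mod 47) for each such q.
h = 2: 2^23 ≡ 1, 2^2 ≡ 4 (mod 47); 2^23 ≡ 1, so not a primitive root.
h = 3: 3^23 ≡ 1, 3^2 ≡ 9 (mod 47); 3^23 ≡ 1, so not a primitive root.
h = 4: 4^23 ≡ 1, 4^2 ≡ 16 (mod 47); 4^23 ≡ 1, so not a primitive root.
h = 5: 5^23 ≡ 46, 5^2 ≡ 25 (mod 47); none is 1, so 5 has order 46 and is a primitive root.
The smallest primitive root mod 47 is g = 5.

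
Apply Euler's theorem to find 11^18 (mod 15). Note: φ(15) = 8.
By Euler: 11^{8} ≡ 1 (mod 15) since gcd(11, 15) = 1. 18 = 2×8 + 2. So 11^{18} ≡ 11^{2} ≡ 1 (mod 15)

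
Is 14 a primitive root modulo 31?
p - 1 = 30 has prime divisors 2, 3, 5. Check 14^(30/q) mod 31 for each: 14^(30/2) = 14^15 ≡ 1, 14^(30/3) = 14^10 ≡ 25, 14^(30/5) = 14^6 ≡ 8 (mod 31). Since 14^15 ≡ 1 (mod 31), the order of 14 divides 15 (in fact the order is 15) ≠ 30, so it is not a primitive root.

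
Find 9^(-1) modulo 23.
18

Using Extended Euclidean Algorithm:
gcd(9, 23) = 1
Bezout coefficients: 9 × -5 + 23 × 2 = 1
So 9 × -5 ≡ 1 (mod 23)
The inverse is -5 mod 23 = 18
Verification: 9 × 18 = 162 = 7 × 23 + 1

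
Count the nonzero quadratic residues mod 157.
For prime 157, there are (p-1)/2 = (157-1)/2 = 78 quadratic residues (excluding 0).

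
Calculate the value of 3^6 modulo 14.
6 = 4 + 2 (binary 110). Repeated squaring mod 14: 3^1 ≡ 3; 3^2 ≡ 3² = 9 ≡ 9; 3^4 ≡ 9² = 81 ≡ 11. Multiply: 3^6 = 3^4 × 3^2 ≡ 11 × 9 (mod 14): 11 × 9 = 99 ≡ 1. So 3^6 ≡ 1 (mod 14).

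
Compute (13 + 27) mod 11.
7

(13 + 27) = 40
40 mod 11 = 7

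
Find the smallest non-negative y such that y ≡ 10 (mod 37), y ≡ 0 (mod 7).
84

Using the Chinese Remainder Theorem:
M = product of moduli = 259
For equation 1: M_1 = 7, 7 ≡ 7 (mod 37), inverse of 7 mod 37 is 16 (check: 7 × 16 = 112 ≡ 1 (mod 37))
For equation 2: M_2 = 37, 37 ≡ 2 (mod 7), inverse of 37 mod 7 is 4 (check: 2 × 4 = 8 ≡ 1 (mod 7))
Combine: y ≡ Σ r_i×M_i×(M_i⁻¹ mod m_i) = 10×7×16 + 0×37×4 = 1120 + 0 = 1120
1120 mod 259 = 84
y ≡ 84 (mod 259)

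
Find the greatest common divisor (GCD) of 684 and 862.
2

Using the Euclidean algorithm:
684 = 0 × 862 + 684
862 = 1 × 684 + 178
684 = 3 × 178 + 150
178 = 1 × 150 + 28
150 = 5 × 28 + 10
28 = 2 × 10 + 8
10 = 1 × 8 + 2
8 = 4 × 2 + 0

GCD(684, 862) = 2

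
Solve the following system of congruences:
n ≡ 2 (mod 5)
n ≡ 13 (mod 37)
87

Using the Chinese Remainder Theorem:
M = product of moduli = 185
For equation 1: M_1 = 37, 37 ≡ 2 (mod 5), inverse of 37 mod 5 is 3 (check: 2 × 3 = 6 ≡ 1 (mod 5))
For equation 2: M_2 = 5, 5 ≡ 5 (mod 37), inverse of 5 mod 37 is 15 (check: 5 × 15 = 75 ≡ 1 (mod 37))
Combine: n ≡ Σ r_i×M_i×(M_i⁻¹ mod m_i) = 2×37×3 + 13×5×15 = 222 + 975 = 1197
1197 mod 185 = 87
n ≡ 87 (mod 185)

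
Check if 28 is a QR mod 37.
By Euler's criterion: 28^{18} ≡ 1 (mod 37). Since this equals 1, 28 is a QR.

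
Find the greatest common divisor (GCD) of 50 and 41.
1

Using the Euclidean algorithm:
50 = 1 × 41 + 9
41 = 4 × 9 + 5
9 = 1 × 5 + 4
5 = 1 × 4 + 1
4 = 4 × 1 + 0

GCD(50, 41) = 1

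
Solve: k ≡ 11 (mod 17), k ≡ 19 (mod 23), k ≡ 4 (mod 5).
M = 17 × 23 × 5 = 1955. M₁ = 115, y₁ ≡ 4 (mod 17). M₂ = 85, y₂ ≡ 13 (mod 23). M₃ = 391, y₃ ≡ 1 (mod 5). k = 11×115×4 + 19×85×13 + 4×391×1 ≡ 249 (mod 1955)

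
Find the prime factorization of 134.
2 × 67

Divide by primes starting from smallest:
134 ÷ 2 = 67
67 ÷ 67 = 1

134 = 2 × 67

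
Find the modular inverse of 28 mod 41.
28^(-1) ≡ 22 (mod 41). Verification: 28 × 22 = 616 ≡ 1 (mod 41)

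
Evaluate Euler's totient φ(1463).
1080

Prime factorization: 1463 = 7 × 11 × 19
Using the formula φ(n) = n × Π(1 - 1/p) for each prime factor p:
φ(1463) = 1463 × (1 - 1/7) × (1 - 1/11) × (1 - 1/19)
φ(1463) = 1080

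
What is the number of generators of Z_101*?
Number of primitive roots mod 101 = φ(100) = 40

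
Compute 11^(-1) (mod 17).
11^(-1) ≡ 14 (mod 17). Verification: 11 × 14 = 154 ≡ 1 (mod 17)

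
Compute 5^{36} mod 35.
15

Using successive squaring:
Binary expansion of 36: 100100
Powers of 5 mod 35 (each is the square of the previous):
  5^1 ≡ 5 (mod 35)
  5^2 ≡ 5² = 25 ≡ 25 (mod 35)
  5^4 ≡ 25² = 625 ≡ 30 (mod 35)
  5^8 ≡ 30² = 900 ≡ 25 (mod 35)
  5^16 ≡ 25² = 625 ≡ 30 (mod 35)
  5^32 ≡ 30² = 900 ≡ 25 (mod 35)
36 = 32 + 4, so 5^36 = 5^32 × 5^4 ≡ 25 × 30 (mod 35)
Multiplying step by step:
  25 × 30 = 750 ≡ 15 (mod 35)
Result: 5^36 ≡ 15 (mod 35)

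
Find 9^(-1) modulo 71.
8

Using Extended Euclidean Algorithm:
gcd(9, 71) = 1
Bezout coefficients: 9 × 8 + 71 × -1 = 1
So 9 × 8 ≡ 1 (mod 71)
The inverse is 8 mod 71 = 8
Verification: 9 × 8 = 72 = 1 × 71 + 1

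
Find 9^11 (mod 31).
Using repeated squaring. 11 = 8 + 2 + 1 (binary 1011). Repeated squaring mod 31: 9^1 ≡ 9; 9^2 ≡ 9² = 81 ≡ 19; 9^4 ≡ 19² = 361 ≡ 20; 9^8 ≡ 20² = 400 ≡ 28. Multiply: 9^11 = 9^8 × 9^2 × 9^1 ≡ 28 × 19 × 9 (mod 31): 28 × 19 = 532 ≡ 5; 5 × 9 = 45 ≡ 14. So 9^11 ≡ 14 (mod 31).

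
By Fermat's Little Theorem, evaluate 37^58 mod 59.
By Fermat's Little Theorem, 37^{58} ≡ 1 (mod 59) since 59 is prime and gcd(37, 59) = 1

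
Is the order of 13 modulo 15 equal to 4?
Yes, ord_15(13) = 4.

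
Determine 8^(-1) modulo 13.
8^(-1) ≡ 5 (mod 13). Verification: 8 × 5 = 40 ≡ 1 (mod 13)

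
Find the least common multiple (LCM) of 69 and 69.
69

First find GCD(69, 69) using the Euclidean algorithm:
69 = 1 × 69 + 0
GCD(69, 69) = 69

LCM formula: LCM(a, b) = (a × b) / GCD(a, b)
LCM(69, 69) = (69 × 69) / 69
LCM(69, 69) = 4761 / 69
LCM(69, 69) = 69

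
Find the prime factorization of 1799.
7 × 257

Divide by primes starting from smallest:
1799 ÷ 7 = 257
257 ÷ 257 = 1

1799 = 7 × 257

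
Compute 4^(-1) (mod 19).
5

Using Extended Euclidean Algorithm:
gcd(4, 19) = 1
Bezout coefficients: 4 × 5 + 19 × -1 = 1
So 4 × 5 ≡ 1 (mod 19)
The inverse is 5 mod 19 = 5
Verification: 4 × 5 = 20 = 1 × 19 + 1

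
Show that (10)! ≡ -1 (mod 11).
(10)! mod 11 = 10. Since this equals -1 (mod 11), Wilson confirms 11 is prime.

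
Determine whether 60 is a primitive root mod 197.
p - 1 = 196 has prime divisors 2, 7. Check 60^(196/q) mod 197 for each: 60^(196/2) = 60^98 ≡ 1, 60^(196/7) = 60^28 ≡ 36 (mod 197). Since 60^98 ≡ 1 (mod 197), the order of 60 divides 98 (in fact the order is 49) ≠ 196, so it is not a primitive root.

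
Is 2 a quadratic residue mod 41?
By Euler's criterion: 2^{20} ≡ 1 (mod 41). Since this equals 1, 2 is a QR.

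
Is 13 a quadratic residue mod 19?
By Euler's criterion: 13^{9} ≡ 18 (mod 19). Since this equals -1 (≡ 18), 13 is not a QR.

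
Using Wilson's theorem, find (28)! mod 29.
By Wilson's theorem, (28)! ≡ -1 ≡ 28 (mod 29)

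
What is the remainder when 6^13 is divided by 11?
Using Fermat: 6^{10} ≡ 1 (mod 11). 13 ≡ 3 (mod 10). So 6^{13} ≡ 6^{3} ≡ 7 (mod 11)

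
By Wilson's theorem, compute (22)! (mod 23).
By Wilson's theorem, (22)! ≡ -1 ≡ 22 (mod 23)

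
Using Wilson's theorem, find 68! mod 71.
(70)! = (68)! × (69) × (70) ≡ -1 (mod 71). So (68)! ≡ -1 × [(70)(69)]^(-1) ≡ 35 (mod 71)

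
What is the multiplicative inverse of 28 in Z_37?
4

Using Extended Euclidean Algorithm:
gcd(28, 37) = 1
Bezout coefficients: 28 × 4 + 37 × -3 = 1
So 28 × 4 ≡ 1 (mod 37)
The inverse is 4 mod 37 = 4
Verification: 28 × 4 = 112 = 3 × 37 + 1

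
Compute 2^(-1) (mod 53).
2^(-1) ≡ 27 (mod 53). Verification: 2 × 27 = 54 ≡ 1 (mod 53)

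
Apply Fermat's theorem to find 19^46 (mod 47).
By Fermat's Little Theorem, 19^{46} ≡ 1 (mod 47) since 47 is prime and gcd(19, 47) = 1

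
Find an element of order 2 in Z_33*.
10 has order 2 mod 33 since 10^{2} ≡ 1 (mod 33) and no smaller power works.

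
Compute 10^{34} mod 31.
18

Using successive squaring:
Binary expansion of 34: 100010
Powers of 10 mod 31 (each is the square of the previous):
  10^1 ≡ 10 (mod 31)
  10^2 ≡ 10² = 100 ≡ 7 (mod 31)
  10^4 ≡ 7² = 49 ≡ 18 (mod 31)
  10^8 ≡ 18² = 324 ≡ 14 (mod 31)
  10^16 ≡ 14² = 196 ≡ 10 (mod 31)
  10^32 ≡ 10² = 100 ≡ 7 (mod 31)
34 = 32 + 2, so 10^34 = 10^32 × 10^2 ≡ 7 × 7 (mod 31)
Multiplying step by step:
  7 × 7 = 49 ≡ 18 (mod 31)
Result: 10^34 ≡ 18 (mod 31)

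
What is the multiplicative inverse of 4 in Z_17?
4^(-1) ≡ 13 (mod 17). Verification: 4 × 13 = 52 ≡ 1 (mod 17)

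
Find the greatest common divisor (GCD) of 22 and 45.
1

Using the Euclidean algorithm:
22 = 0 × 45 + 22
45 = 2 × 22 + 1
22 = 22 × 1 + 0

GCD(22, 45) = 1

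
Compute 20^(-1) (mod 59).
20^(-1) ≡ 3 (mod 59). Verification: 20 × 3 = 60 ≡ 1 (mod 59)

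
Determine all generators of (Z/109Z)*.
Primitive roots mod 109: {6, 10, 11, 13, 14, 18, 24, 30, 37, 39, 40, 42, 44, 47, 50, 51, 52, 53, 56, 57, 58, 59, 62, 65, 67, 69, 70, 72, 79, 85, 91, 95, 96, 98, 99, 103}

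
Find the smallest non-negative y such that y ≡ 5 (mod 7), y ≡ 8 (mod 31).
194

Using the Chinese Remainder Theorem:
M = product of moduli = 217
For equation 1: M_1 = 31, 31 ≡ 3 (mod 7), inverse of 31 mod 7 is 5 (check: 3 × 5 = 15 ≡ 1 (mod 7))
For equation 2: M_2 = 7, 7 ≡ 7 (mod 31), inverse of 7 mod 31 is 9 (check: 7 × 9 = 63 ≡ 1 (mod 31))
Combine: y ≡ Σ r_i×M_i×(M_i⁻¹ mod m_i) = 5×31×5 + 8×7×9 = 775 + 504 = 1279
1279 mod 217 = 194
y ≡ 194 (mod 217)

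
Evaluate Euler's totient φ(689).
624

Prime factorization: 689 = 13 × 53
Using the formula φ(n) = n × Π(1 - 1/p) for each prime factor p:
φ(689) = 689 × (1 - 1/13) × (1 - 1/53)
φ(689) = 624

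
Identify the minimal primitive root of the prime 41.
p - 1 = 40 has prime divisors 2, 5. h is a primitive root mod 41 iff h^(40/q) ≢ 1 (mod 41) for each such q.
h = 2: 2^20 ≡ 1, 2^8 ≡ 10 (mod 41); 2^20 ≡ 1, so not a primitive root.
h = 3: 3^20 ≡ 40, 3^8 ≡ 1 (mod 41); 3^8 ≡ 1, so not a primitive root.
h = 4: 4^20 ≡ 1, 4^8 ≡ 18 (mod 41); 4^20 ≡ 1, so not a primitive root.
h = 5: 5^20 ≡ 1, 5^8 ≡ 18 (mod 41); 5^20 ≡ 1, so not a primitive root.
h = 6: 6^20 ≡ 40, 6^8 ≡ 10 (mod 41); none is 1, so 6 has order 40 and is a primitive root.
The smallest primitive root mod 41 is g = 6.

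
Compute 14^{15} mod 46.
40

Using successive squaring:
Binary expansion of 15: 1111
Powers of 14 mod 46 (each is the square of the previous):
  14^1 ≡ 14 (mod 46)
  14^2 ≡ 14² = 196 ≡ 12 (mod 46)
  14^4 ≡ 12² = 144 ≡ 6 (mod 46)
  14^8 ≡ 6² = 36 ≡ 36 (mod 46)
15 = 8 + 4 + 2 + 1, so 14^15 = 14^8 × 14^4 × 14^2 × 14^1 ≡ 36 × 6 × 12 × 14 (mod 46)
Multiplying step by step:
  36 × 6 = 216 ≡ 32 (mod 46)
  32 × 12 = 384 ≡ 16 (mod 46)
  16 × 14 = 224 ≡ 40 (mod 46)
Result: 14^15 ≡ 40 (mod 46)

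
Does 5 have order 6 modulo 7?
p - 1 = 6 has prime divisors 2, 3. Check 5^(6/q) mod 7 for each: 5^(6/2) = 5^3 ≡ 6, 5^(6/3) = 5^2 ≡ 4 (mod 7). None of these is 1, so 5 has order 6 = φ(7), so it is a primitive root mod 7.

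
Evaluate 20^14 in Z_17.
Using repeated squaring. 20 ≡ 3 (mod 17). 14 = 8 + 4 + 2 (binary 1110). Repeated squaring mod 17: 3^1 ≡ 3; 3^2 ≡ 3² = 9 ≡ 9; 3^4 ≡ 9² = 81 ≡ 13; 3^8 ≡ 13² = 169 ≡ 16. Multiply: 20^14 ≡ 3^8 × 3^4 × 3^2 ≡ 16 × 13 × 9 (mod 17): 16 × 13 = 208 ≡ 4; 4 × 9 = 36 ≡ 2. So 20^14 ≡ 2 (mod 17).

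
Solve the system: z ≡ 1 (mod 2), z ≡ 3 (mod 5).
M = 2 × 5 = 10. M₁ = 5, y₁ ≡ 1 (mod 2). M₂ = 2, y₂ ≡ 3 (mod 5). z = 1×5×1 + 3×2×3 ≡ 3 (mod 10)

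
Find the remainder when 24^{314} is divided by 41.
By Fermat: 24^{40} ≡ 1 (mod 41). 314 = 7×40 + 34. So 24^{314} ≡ 24^{34} ≡ 36 (mod 41)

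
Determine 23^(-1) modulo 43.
23^(-1) ≡ 15 (mod 43). Verification: 23 × 15 = 345 ≡ 1 (mod 43)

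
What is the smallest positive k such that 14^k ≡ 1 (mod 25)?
Powers of 14 mod 25: 14^1≡14, 14^2≡21, 14^3≡19, 14^4≡16, 14^5≡24, 14^6≡11, 14^7≡4, 14^8≡6, 14^9≡9, 14^10≡1. Order = 10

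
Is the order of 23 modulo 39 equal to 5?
No, the actual order is 6, not 5.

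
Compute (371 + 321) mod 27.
17

(371 + 321) = 692
692 mod 27 = 17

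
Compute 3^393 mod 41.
Using Fermat: 3^{40} ≡ 1 (mod 41). 393 ≡ 33 (mod 40). So 3^{393} ≡ 3^{33} ≡ 3 (mod 41)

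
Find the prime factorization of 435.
3 × 5 × 29

Divide by primes starting from smallest:
435 ÷ 3 = 145
145 ÷ 5 = 29
29 ÷ 29 = 1

435 = 3 × 5 × 29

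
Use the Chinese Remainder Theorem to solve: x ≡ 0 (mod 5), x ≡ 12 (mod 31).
M = 5 × 31 = 155. M₁ = 31, y₁ ≡ 1 (mod 5). M₂ = 5, y₂ ≡ 25 (mod 31). x = 0×31×1 + 12×5×25 ≡ 105 (mod 155)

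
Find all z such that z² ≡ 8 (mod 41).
The square roots of 8 mod 41 are 34 and 7. Verify: 34² = 1156 ≡ 8 (mod 41)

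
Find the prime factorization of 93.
3 × 31

Divide by primes starting from smallest:
93 ÷ 3 = 31
31 ÷ 31 = 1

93 = 3 × 31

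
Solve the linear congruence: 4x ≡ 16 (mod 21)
4

Since gcd(4, 21) = 1 divides 16, a solution exists.
Multiply both sides by the inverse of 4 mod 21:
  4^(-1) mod 21 = 16
  x ≡ 16 × 16 ≡ 256 ≡ 4 (mod 21)
Verification: 4 × 4 = 16 = 0 × 21 + 16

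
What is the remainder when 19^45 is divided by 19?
Using repeated squaring. 19 ≡ 0 (mod 19). 45 = 32 + 8 + 4 + 1 (binary 101101). Repeated squaring mod 19: 0^1 ≡ 0; 0^2 ≡ 0² = 0 ≡ 0; 0^4 ≡ 0² = 0 ≡ 0; 0^8 ≡ 0² = 0 ≡ 0; 0^16 ≡ 0² = 0 ≡ 0; 0^32 ≡ 0² = 0 ≡ 0. Multiply: 19^45 ≡ 0^32 × 0^8 × 0^4 × 0^1 ≡ 0 × 0 × 0 × 0 (mod 19): 0 × 0 = 0 ≡ 0; 0 × 0 = 0 ≡ 0; 0 × 0 = 0 ≡ 0. So 19^45 ≡ 0 (mod 19).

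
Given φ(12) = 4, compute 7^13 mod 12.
By Euler: 7^{4} ≡ 1 (mod 12) since gcd(7, 12) = 1. 13 = 3×4 + 1. So 7^{13} ≡ 7^{1} ≡ 7 (mod 12)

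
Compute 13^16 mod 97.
Using repeated squaring. 16 = 16 (binary 10000). Repeated squaring mod 97: 13^1 ≡ 13; 13^2 ≡ 13² = 169 ≡ 72; 13^4 ≡ 72² = 5184 ≡ 43; 13^8 ≡ 43² = 1849 ≡ 6; 13^16 ≡ 6² = 36 ≡ 36. So 13^16 ≡ 36 (mod 97).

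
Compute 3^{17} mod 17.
3

Using successive squaring:
Binary expansion of 17: 10001
Powers of 3 mod 17 (each is the square of the previous):
  3^1 ≡ 3 (mod 17)
  3^2 ≡ 3² = 9 ≡ 9 (mod 17)
  3^4 ≡ 9² = 81 ≡ 13 (mod 17)
  3^8 ≡ 13² = 169 ≡ 16 (mod 17)
  3^16 ≡ 16² = 256 ≡ 1 (mod 17)
17 = 16 + 1, so 3^17 = 3^16 × 3^1 ≡ 1 × 3 (mod 17)
Multiplying step by step:
  1 × 3 = 3 ≡ 3 (mod 17)
Result: 3^17 ≡ 3 (mod 17)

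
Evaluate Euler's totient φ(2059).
1960

Prime factorization: 2059 = 29 × 71
Using the formula φ(n) = n × Π(1 - 1/p) for each prime factor p:
φ(2059) = 2059 × (1 - 1/29) × (1 - 1/71)
φ(2059) = 1960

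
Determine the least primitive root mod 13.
p - 1 = 12 has prime divisors 2, 3. h is a primitive root mod 13 iff h^(12/q) ≢ 1 (mod 13) for each such q.
h = 2: 2^6 ≡ 12, 2^4 ≡ 3 (mod 13); none is 1, so 2 has order 12 and is a primitive root.
The smallest primitive root mod 13 is g = 2.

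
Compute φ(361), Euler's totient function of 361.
342

Prime factorization: 361 = 19^2
Using the formula φ(n) = n × Π(1 - 1/p) for each prime factor p:
φ(361) = 361 × (1 - 1/19)
φ(361) = 342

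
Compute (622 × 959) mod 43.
2

(622 × 959) = 596498
596498 mod 43 = 2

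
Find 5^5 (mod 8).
5 = 4 + 1 (binary 101). Repeated squaring mod 8: 5^1 ≡ 5; 5^2 ≡ 5² = 25 ≡ 1; 5^4 ≡ 1² = 1 ≡ 1. Multiply: 5^5 = 5^4 × 5^1 ≡ 1 × 5 (mod 8): 1 × 5 = 5 ≡ 5. So 5^5 ≡ 5 (mod 8).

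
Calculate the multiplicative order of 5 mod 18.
Powers of 5 mod 18: 5^1≡5, 5^2≡7, 5^3≡17, 5^4≡13, 5^5≡11, 5^6≡1. Order = 6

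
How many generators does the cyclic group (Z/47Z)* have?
22

The number of primitive roots modulo p is φ(p-1) = φ(46)
φ(46) = 22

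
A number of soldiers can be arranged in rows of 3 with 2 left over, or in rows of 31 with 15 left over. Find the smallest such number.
M = 3 × 31 = 93. M₁ = 31, y₁ ≡ 1 (mod 3). M₂ = 3, y₂ ≡ 21 (mod 31). r = 2×31×1 + 15×3×21 ≡ 77 (mod 93). The smallest positive such number is 77.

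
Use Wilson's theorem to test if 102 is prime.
(101)! mod 102 = 0. Since 0 ≢ -1 (mod 102), 102 is not prime.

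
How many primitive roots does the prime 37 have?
Number of primitive roots mod 37 = φ(36) = 12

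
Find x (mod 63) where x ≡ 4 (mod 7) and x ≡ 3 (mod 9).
M = 7 × 9 = 63. M₁ = 9, y₁ ≡ 4 (mod 7). M₂ = 7, y₂ ≡ 4 (mod 9). x = 4×9×4 + 3×7×4 ≡ 39 (mod 63)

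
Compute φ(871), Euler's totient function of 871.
792

Prime factorization: 871 = 13 × 67
Using the formula φ(n) = n × Π(1 - 1/p) for each prime factor p:
φ(871) = 871 × (1 - 1/13) × (1 - 1/67)
φ(871) = 792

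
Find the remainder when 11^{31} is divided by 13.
By Fermat: 11^{12} ≡ 1 (mod 13). 31 = 2×12 + 7. So 11^{31} ≡ 11^{7} ≡ 2 (mod 13)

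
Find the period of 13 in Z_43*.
Powers of 13 mod 43: 13^1≡13, 13^2≡40, 13^3≡4, 13^4≡9, 13^5≡31, 13^6≡16, 13^7≡36, 13^8≡38, 13^9≡21, 13^10≡15, 13^11≡23, 13^12≡41, 13^13≡17, 13^14≡6, 13^15≡35, 13^16≡25, 13^17≡24, 13^18≡11, 13^19≡14, 13^20≡10, 13^21≡1. Order = 21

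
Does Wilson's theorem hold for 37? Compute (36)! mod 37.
(36)! mod 37 = 36. Since this equals -1 (mod 37), Wilson confirms 37 is prime.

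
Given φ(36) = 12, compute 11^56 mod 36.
By Euler: 11^{12} ≡ 1 (mod 36) since gcd(11, 36) = 1. 56 = 4×12 + 8. So 11^{56} ≡ 11^{8} ≡ 13 (mod 36)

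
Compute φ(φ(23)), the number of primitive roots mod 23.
Number of primitive roots mod 23 = φ(22) = 10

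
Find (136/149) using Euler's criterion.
(136/149) = 136^{74} mod 149 = -1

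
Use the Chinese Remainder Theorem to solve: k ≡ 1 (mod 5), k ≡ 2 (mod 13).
M = 5 × 13 = 65. M₁ = 13, y₁ ≡ 2 (mod 5). M₂ = 5, y₂ ≡ 8 (mod 13). k = 1×13×2 + 2×5×8 ≡ 41 (mod 65)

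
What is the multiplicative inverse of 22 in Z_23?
22

Using Extended Euclidean Algorithm:
gcd(22, 23) = 1
Bezout coefficients: 22 × -1 + 23 × 1 = 1
So 22 × -1 ≡ 1 (mod 23)
The inverse is -1 mod 23 = 22
Verification: 22 × 22 = 484 = 21 × 23 + 1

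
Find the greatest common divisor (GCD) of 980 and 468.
4

Using the Euclidean algorithm:
980 = 2 × 468 + 44
468 = 10 × 44 + 28
44 = 1 × 28 + 16
28 = 1 × 16 + 12
16 = 1 × 12 + 4
12 = 3 × 4 + 0

GCD(980, 468) = 4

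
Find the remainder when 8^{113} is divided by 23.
By Fermat: 8^{22} ≡ 1 (mod 23). 113 = 5×22 + 3. So 8^{113} ≡ 8^{3} ≡ 6 (mod 23)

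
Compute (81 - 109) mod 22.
16

(81 - 109) = -28
-28 mod 22 = 16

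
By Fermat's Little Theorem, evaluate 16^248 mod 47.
By Fermat: 16^{46} ≡ 1 (mod 47). 248 ≡ 18 (mod 46). So 16^{248} ≡ 16^{18} ≡ 8 (mod 47)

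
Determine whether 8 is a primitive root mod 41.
p - 1 = 40 has prime divisors 2, 5. Check 8^(40/q) mod 41 for each: 8^(40/2) = 8^20 ≡ 1, 8^(40/5) = 8^8 ≡ 16 (mod 41). Since 8^20 ≡ 1 (mod 41), the order of 8 divides 20 (in fact the order is 20) ≠ 40, so it is not a primitive root.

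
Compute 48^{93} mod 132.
108

Using successive squaring:
Binary expansion of 93: 1011101
Powers of 48 mod 132 (each is the square of the previous):
  48^1 ≡ 48 (mod 132)
  48^2 ≡ 48² = 2304 ≡ 60 (mod 132)
  48^4 ≡ 60² = 3600 ≡ 36 (mod 132)
  48^8 ≡ 36² = 1296 ≡ 108 (mod 132)
  48^16 ≡ 108² = 11664 ≡ 48 (mod 132)
  48^32 ≡ 48² = 2304 ≡ 60 (mod 132)
  48^64 ≡ 60² = 3600 ≡ 36 (mod 132)
93 = 64 + 16 + 8 + 4 + 1, so 48^93 = 48^64 × 48^16 × 48^8 × 48^4 × 48^1 ≡ 36 × 48 × 108 × 36 × 48 (mod 132)
Multiplying step by step:
  36 × 48 = 1728 ≡ 12 (mod 132)
  12 × 108 = 1296 ≡ 108 (mod 132)
  108 × 36 = 3888 ≡ 60 (mod 132)
  60 × 48 = 2880 ≡ 108 (mod 132)
Result: 48^93 ≡ 108 (mod 132)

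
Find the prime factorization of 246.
2 × 3 × 41

Divide by primes starting from smallest:
246 ÷ 2 = 123
123 ÷ 3 = 41
41 ÷ 41 = 1

246 = 2 × 3 × 41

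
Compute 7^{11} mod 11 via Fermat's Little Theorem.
7

By Fermat's Little Theorem, a^(p-1) ≡ 1 (mod p) for prime p and gcd(a, p) = 1
Here p = 11, so 7^10 ≡ 1 (mod 11)
We can reduce the exponent: 11 mod 10 = 1
So 7^11 ≡ 7^1 (mod 11)
Computing: 7^1 mod 11 = 7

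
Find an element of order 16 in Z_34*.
3 has order 16 mod 34 since 3^{16} ≡ 1 (mod 34) and no smaller power works.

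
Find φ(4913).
4624

Prime factorization: 4913 = 17^3
Using the formula φ(n) = n × Π(1 - 1/p) for each prime factor p:
φ(4913) = 4913 × (1 - 1/17)
φ(4913) = 4624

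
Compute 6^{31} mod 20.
16

Using successive squaring:
Binary expansion of 31: 11111
Powers of 6 mod 20 (each is the square of the previous):
  6^1 ≡ 6 (mod 20)
  6^2 ≡ 6² = 36 ≡ 16 (mod 20)
  6^4 ≡ 16² = 256 ≡ 16 (mod 20)
  6^8 ≡ 16² = 256 ≡ 16 (mod 20)
  6^16 ≡ 16² = 256 ≡ 16 (mod 20)
31 = 16 + 8 + 4 + 2 + 1, so 6^31 = 6^16 × 6^8 × 6^4 × 6^2 × 6^1 ≡ 16 × 16 × 16 × 16 × 6 (mod 20)
Multiplying step by step:
  16 × 16 = 256 ≡ 16 (mod 20)
  16 × 16 = 256 ≡ 16 (mod 20)
  16 × 16 = 256 ≡ 16 (mod 20)
  16 × 6 = 96 ≡ 16 (mod 20)
Result: 6^31 ≡ 16 (mod 20)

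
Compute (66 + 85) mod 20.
11

(66 + 85) = 151
151 mod 20 = 11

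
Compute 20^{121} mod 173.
58

Using successive squaring:
Binary expansion of 121: 1111001
Powers of 20 mod 173 (each is the square of the previous):
  20^1 ≡ 20 (mod 173)
  20^2 ≡ 20² = 400 ≡ 54 (mod 173)
  20^4 ≡ 54² = 2916 ≡ 148 (mod 173)
  20^8 ≡ 148² = 21904 ≡ 106 (mod 173)
  20^16 ≡ 106² = 11236 ≡ 164 (mod 173)
  20^32 ≡ 164² = 26896 ≡ 81 (mod 173)
  20^64 ≡ 81² = 6561 ≡ 160 (mod 173)
121 = 64 + 32 + 16 + 8 + 1, so 20^121 = 20^64 × 20^32 × 20^16 × 20^8 × 20^1 ≡ 160 × 81 × 164 × 106 × 20 (mod 173)
Multiplying step by step:
  160 × 81 = 12960 ≡ 158 (mod 173)
  158 × 164 = 25912 ≡ 135 (mod 173)
  135 × 106 = 14310 ≡ 124 (mod 173)
  124 × 20 = 2480 ≡ 58 (mod 173)
Result: 20^121 ≡ 58 (mod 173)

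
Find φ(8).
4

Prime factorization: 8 = 2^3
Using the formula φ(n) = n × Π(1 - 1/p) for each prime factor p:
φ(8) = 8 × (1 - 1/2)
φ(8) = 4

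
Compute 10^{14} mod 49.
30

Using successive squaring:
Binary expansion of 14: 1110
Powers of 10 mod 49 (each is the square of the previous):
  10^1 ≡ 10 (mod 49)
  10^2 ≡ 10² = 100 ≡ 2 (mod 49)
  10^4 ≡ 2² = 4 ≡ 4 (mod 49)
  10^8 ≡ 4² = 16 ≡ 16 (mod 49)
14 = 8 + 4 + 2, so 10^14 = 10^8 × 10^4 × 10^2 ≡ 16 × 4 × 2 (mod 49)
Multiplying step by step:
  16 × 4 = 64 ≡ 15 (mod 49)
  15 × 2 = 30 ≡ 30 (mod 49)
Result: 10^14 ≡ 30 (mod 49)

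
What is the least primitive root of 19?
2

A primitive root g modulo p has order p-1 = 18
Prime divisors of 18: [2, 3]
g is a primitive root iff g^(18/q) ≢ 1 (mod 19) for each prime divisor q
Testing small values:
  g = 2: 2^9 ≡ 18, 2^6 ≡ 7 (mod 19) → none is 1, primitive root!
The smallest primitive root is 2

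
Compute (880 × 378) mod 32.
0

(880 × 378) = 332640
332640 mod 32 = 0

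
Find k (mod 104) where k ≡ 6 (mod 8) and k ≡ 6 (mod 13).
M = 8 × 13 = 104. M₁ = 13, y₁ ≡ 5 (mod 8). M₂ = 8, y₂ ≡ 5 (mod 13). k = 6×13×5 + 6×8×5 ≡ 6 (mod 104)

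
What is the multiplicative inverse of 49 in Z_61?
5

Using Extended Euclidean Algorithm:
gcd(49, 61) = 1
Bezout coefficients: 49 × 5 + 61 × -4 = 1
So 49 × 5 ≡ 1 (mod 61)
The inverse is 5 mod 61 = 5
Verification: 49 × 5 = 245 = 4 × 61 + 1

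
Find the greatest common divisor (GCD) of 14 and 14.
14

Using the Euclidean algorithm:
14 = 1 × 14 + 0

GCD(14, 14) = 14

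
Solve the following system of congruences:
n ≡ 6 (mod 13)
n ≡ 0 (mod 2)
6

Using the Chinese Remainder Theorem:
M = product of moduli = 26
For equation 1: M_1 = 2, 2 ≡ 2 (mod 13), inverse of 2 mod 13 is 7 (check: 2 × 7 = 14 ≡ 1 (mod 13))
For equation 2: M_2 = 13, 13 ≡ 1 (mod 2), inverse of 13 mod 2 is 1 (check: 1 × 1 = 1 ≡ 1 (mod 2))
Combine: n ≡ Σ r_i×M_i×(M_i⁻¹ mod m_i) = 6×2×7 + 0×13×1 = 84 + 0 = 84
84 mod 26 = 6
n ≡ 6 (mod 26)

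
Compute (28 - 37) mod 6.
3

(28 - 37) = -9
-9 mod 6 = 3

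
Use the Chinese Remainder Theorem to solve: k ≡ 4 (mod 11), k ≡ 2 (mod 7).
37

Using the Chinese Remainder Theorem:
M = product of moduli = 77
For equation 1: M_1 = 7, 7 ≡ 7 (mod 11), inverse of 7 mod 11 is 8 (check: 7 × 8 = 56 ≡ 1 (mod 11))
For equation 2: M_2 = 11, 11 ≡ 4 (mod 7), inverse of 11 mod 7 is 2 (check: 4 × 2 = 8 ≡ 1 (mod 7))
Combine: k ≡ Σ r_i×M_i×(M_i⁻¹ mod m_i) = 4×7×8 + 2×11×2 = 224 + 44 = 268
268 mod 77 = 37
k ≡ 37 (mod 77)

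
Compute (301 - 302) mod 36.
35

(301 - 302) = -1
-1 mod 36 = 35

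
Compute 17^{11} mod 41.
11

Using successive squaring:
Binary expansion of 11: 1011
Powers of 17 mod 41 (each is the square of the previous):
  17^1 ≡ 17 (mod 41)
  17^2 ≡ 17² = 289 ≡ 2 (mod 41)
  17^4 ≡ 2² = 4 ≡ 4 (mod 41)
  17^8 ≡ 4² = 16 ≡ 16 (mod 41)
11 = 8 + 2 + 1, so 17^11 = 17^8 × 17^2 × 17^1 ≡ 16 × 2 × 17 (mod 41)
Multiplying step by step:
  16 × 2 = 32 ≡ 32 (mod 41)
  32 × 17 = 544 ≡ 11 (mod 41)
Result: 17^11 ≡ 11 (mod 41)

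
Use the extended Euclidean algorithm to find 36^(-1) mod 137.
Extended GCD: 36(-19) + 137(5) = 1. So 36^(-1) ≡ 118 ≡ 118 (mod 137). Verify: 36 × 118 = 4248 ≡ 1 (mod 137)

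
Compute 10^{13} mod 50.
0

Using successive squaring:
Binary expansion of 13: 1101
Powers of 10 mod 50 (each is the square of the previous):
  10^1 ≡ 10 (mod 50)
  10^2 ≡ 10² = 100 ≡ 0 (mod 50)
  10^4 ≡ 0² = 0 ≡ 0 (mod 50)
  10^8 ≡ 0² = 0 ≡ 0 (mod 50)
13 = 8 + 4 + 1, so 10^13 = 10^8 × 10^4 × 10^1 ≡ 0 × 0 × 10 (mod 50)
Multiplying step by step:
  0 × 0 = 0 ≡ 0 (mod 50)
  0 × 10 = 0 ≡ 0 (mod 50)
Result: 10^13 ≡ 0 (mod 50)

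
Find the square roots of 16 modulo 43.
The square roots of 16 mod 43 are 4 and 39. Verify: 4² = 16 ≡ 16 (mod 43)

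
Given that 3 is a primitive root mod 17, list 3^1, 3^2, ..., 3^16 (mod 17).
g^1, g^2, ..., g^{16} mod 17: {3, 9, 10, 13, 5, 15, 11, 16, 14, 8, 7, 4, 12, 2, 6, 1}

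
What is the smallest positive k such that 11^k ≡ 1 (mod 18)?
Powers of 11 mod 18: 11^1≡11, 11^2≡13, 11^3≡17, 11^4≡7, 11^5≡5, 11^6≡1. Order = 6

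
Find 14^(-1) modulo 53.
19

Using Extended Euclidean Algorithm:
gcd(14, 53) = 1
Bezout coefficients: 14 × 19 + 53 × -5 = 1
So 14 × 19 ≡ 1 (mod 53)
The inverse is 19 mod 53 = 19
Verification: 14 × 19 = 266 = 5 × 53 + 1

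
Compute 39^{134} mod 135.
81

Using successive squaring:
Binary expansion of 134: 10000110
Powers of 39 mod 135 (each is the square of the previous):
  39^1 ≡ 39 (mod 135)
  39^2 ≡ 39² = 1521 ≡ 36 (mod 135)
  39^4 ≡ 36² = 1296 ≡ 81 (mod 135)
  39^8 ≡ 81² = 6561 ≡ 81 (mod 135)
  39^16 ≡ 81² = 6561 ≡ 81 (mod 135)
  39^32 ≡ 81² = 6561 ≡ 81 (mod 135)
  39^64 ≡ 81² = 6561 ≡ 81 (mod 135)
  39^128 ≡ 81² = 6561 ≡ 81 (mod 135)
134 = 128 + 4 + 2, so 39^134 = 39^128 × 39^4 × 39^2 ≡ 81 × 81 × 36 (mod 135)
Multiplying step by step:
  81 × 81 = 6561 ≡ 81 (mod 135)
  81 × 36 = 2916 ≡ 81 (mod 135)
Result: 39^134 ≡ 81 (mod 135)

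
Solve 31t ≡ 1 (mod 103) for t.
10

Using Extended Euclidean Algorithm:
gcd(31, 103) = 1
Bezout coefficients: 31 × 10 + 103 × -3 = 1
So 31 × 10 ≡ 1 (mod 103)
The inverse is 10 mod 103 = 10
Verification: 31 × 10 = 310 = 3 × 103 + 1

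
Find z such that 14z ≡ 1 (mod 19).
14^(-1) ≡ 15 (mod 19). Verification: 14 × 15 = 210 ≡ 1 (mod 19)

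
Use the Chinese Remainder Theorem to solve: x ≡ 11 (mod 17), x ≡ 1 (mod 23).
300

Using the Chinese Remainder Theorem:
M = product of moduli = 391
For equation 1: M_1 = 23, 23 ≡ 6 (mod 17), inverse of 23 mod 17 is 3 (check: 6 × 3 = 18 ≡ 1 (mod 17))
For equation 2: M_2 = 17, 17 ≡ 17 (mod 23), inverse of 17 mod 23 is 19 (check: 17 × 19 = 323 ≡ 1 (mod 23))
Combine: x ≡ Σ r_i×M_i×(M_i⁻¹ mod m_i) = 11×23×3 + 1×17×19 = 759 + 323 = 1082
1082 mod 391 = 300
x ≡ 300 (mod 391)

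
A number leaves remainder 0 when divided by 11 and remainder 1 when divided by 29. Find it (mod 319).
M = 11 × 29 = 319. M₁ = 29, y₁ ≡ 8 (mod 11). M₂ = 11, y₂ ≡ 8 (mod 29). k = 0×29×8 + 1×11×8 ≡ 88 (mod 319)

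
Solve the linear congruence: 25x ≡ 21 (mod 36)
21

Since gcd(25, 36) = 1 divides 21, a solution exists.
Multiply both sides by the inverse of 25 mod 36:
  25^(-1) mod 36 = 13
  x ≡ 13 × 21 ≡ 273 ≡ 21 (mod 36)
Verification: 25 × 21 = 525 = 14 × 36 + 21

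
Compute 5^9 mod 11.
9 = 8 + 1 (binary 1001). Repeated squaring mod 11: 5^1 ≡ 5; 5^2 ≡ 5² = 25 ≡ 3; 5^4 ≡ 3² = 9 ≡ 9; 5^8 ≡ 9² = 81 ≡ 4. Multiply: 5^9 = 5^8 × 5^1 ≡ 4 × 5 (mod 11): 4 × 5 = 20 ≡ 9. So 5^9 ≡ 9 (mod 11).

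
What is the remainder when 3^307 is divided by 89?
Using Fermat: 3^{88} ≡ 1 (mod 89). 307 ≡ 43 (mod 88). So 3^{307} ≡ 3^{43} ≡ 59 (mod 89)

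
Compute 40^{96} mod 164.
124

Using successive squaring:
Binary expansion of 96: 1100000
Powers of 40 mod 164 (each is the square of the previous):
  40^1 ≡ 40 (mod 164)
  40^2 ≡ 40² = 1600 ≡ 124 (mod 164)
  40^4 ≡ 124² = 15376 ≡ 124 (mod 164)
  40^8 ≡ 124² = 15376 ≡ 124 (mod 164)
  40^16 ≡ 124² = 15376 ≡ 124 (mod 164)
  40^32 ≡ 124² = 15376 ≡ 124 (mod 164)
  40^64 ≡ 124² = 15376 ≡ 124 (mod 164)
96 = 64 + 32, so 40^96 = 40^64 × 40^32 ≡ 124 × 124 (mod 164)
Multiplying step by step:
  124 × 124 = 15376 ≡ 124 (mod 164)
Result: 40^96 ≡ 124 (mod 164)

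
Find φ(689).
624

Prime factorization: 689 = 13 × 53
Using the formula φ(n) = n × Π(1 - 1/p) for each prime factor p:
φ(689) = 689 × (1 - 1/13) × (1 - 1/53)
φ(689) = 624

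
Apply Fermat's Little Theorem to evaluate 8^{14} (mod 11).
4

By Fermat's Little Theorem, a^(p-1) ≡ 1 (mod p) for prime p and gcd(a, p) = 1
Here p = 11, so 8^10 ≡ 1 (mod 11)
We can reduce the exponent: 14 mod 10 = 4
So 8^14 ≡ 8^4 (mod 11)
Computing: 8^4 mod 11 = 4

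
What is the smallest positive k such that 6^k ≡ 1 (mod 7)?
Powers of 6 mod 7: 6^1≡6, 6^2≡1. Order = 2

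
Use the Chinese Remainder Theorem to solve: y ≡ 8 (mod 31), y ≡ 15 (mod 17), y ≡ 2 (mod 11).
5557

Using the Chinese Remainder Theorem:
M = product of moduli = 5797
For equation 1: M_1 = 187, 187 ≡ 1 (mod 31), inverse of 187 mod 31 is 1 (check: 1 × 1 = 1 ≡ 1 (mod 31))
For equation 2: M_2 = 341, 341 ≡ 1 (mod 17), inverse of 341 mod 17 is 1 (check: 1 × 1 = 1 ≡ 1 (mod 17))
For equation 3: M_3 = 527, 527 ≡ 10 (mod 11), inverse of 527 mod 11 is 10 (check: 10 × 10 = 100 ≡ 1 (mod 11))
Combine: y ≡ Σ r_i×M_i×(M_i⁻¹ mod m_i) = 8×187×1 + 15×341×1 + 2×527×10 = 1496 + 5115 + 10540 = 17151
17151 mod 5797 = 5557
y ≡ 5557 (mod 5797)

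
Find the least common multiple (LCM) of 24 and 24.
24

First find GCD(24, 24) using the Euclidean algorithm:
24 = 1 × 24 + 0
GCD(24, 24) = 24

LCM formula: LCM(a, b) = (a × b) / GCD(a, b)
LCM(24, 24) = (24 × 24) / 24
LCM(24, 24) = 576 / 24
LCM(24, 24) = 24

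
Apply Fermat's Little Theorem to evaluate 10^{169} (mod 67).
17

By Fermat's Little Theorem, a^(p-1) ≡ 1 (mod p) for prime p and gcd(a, p) = 1
Here p = 67, so 10^66 ≡ 1 (mod 67)
We can reduce the exponent: 169 mod 66 = 37
So 10^169 ≡ 10^37 (mod 67)
Computing: 10^37 mod 67 = 17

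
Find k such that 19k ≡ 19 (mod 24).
1

Since gcd(19, 24) = 1 divides 19, a solution exists.
Multiply both sides by the inverse of 19 mod 24:
  19^(-1) mod 24 = 19
  x ≡ 19 × 19 ≡ 361 ≡ 1 (mod 24)
Verification: 19 × 1 = 19 = 0 × 24 + 19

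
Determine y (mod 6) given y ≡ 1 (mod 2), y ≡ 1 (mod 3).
1

Using the Chinese Remainder Theorem:
M = product of moduli = 6
For equation 1: M_1 = 3, 3 ≡ 1 (mod 2), inverse of 3 mod 2 is 1 (check: 1 × 1 = 1 ≡ 1 (mod 2))
For equation 2: M_2 = 2, 2 ≡ 2 (mod 3), inverse of 2 mod 3 is 2 (check: 2 × 2 = 4 ≡ 1 (mod 3))
Combine: y ≡ Σ r_i×M_i×(M_i⁻¹ mod m_i) = 1×3×1 + 1×2×2 = 3 + 4 = 7
7 mod 6 = 1
y ≡ 1 (mod 6)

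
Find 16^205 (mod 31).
Using Fermat: 16^{30} ≡ 1 (mod 31). 205 ≡ 25 (mod 30). So 16^{205} ≡ 16^{25} ≡ 1 (mod 31)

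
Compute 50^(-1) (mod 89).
73

Using Extended Euclidean Algorithm:
gcd(50, 89) = 1
Bezout coefficients: 50 × -16 + 89 × 9 = 1
So 50 × -16 ≡ 1 (mod 89)
The inverse is -16 mod 89 = 73
Verification: 50 × 73 = 3650 = 41 × 89 + 1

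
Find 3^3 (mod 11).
3 = 2 + 1 (binary 11). Repeated squaring mod 11: 3^1 ≡ 3; 3^2 ≡ 3² = 9 ≡ 9. Multiply: 3^3 = 3^2 × 3^1 ≡ 9 × 3 (mod 11): 9 × 3 = 27 ≡ 5. So 3^3 ≡ 5 (mod 11).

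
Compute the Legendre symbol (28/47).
(28/47) = 28^{23} mod 47 = 1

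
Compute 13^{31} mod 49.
41

Using successive squaring:
Binary expansion of 31: 11111
Powers of 13 mod 49 (each is the square of the previous):
  13^1 ≡ 13 (mod 49)
  13^2 ≡ 13² = 169 ≡ 22 (mod 49)
  13^4 ≡ 22² = 484 ≡ 43 (mod 49)
  13^8 ≡ 43² = 1849 ≡ 36 (mod 49)
  13^16 ≡ 36² = 1296 ≡ 22 (mod 49)
31 = 16 + 8 + 4 + 2 + 1, so 13^31 = 13^16 × 13^8 × 13^4 × 13^2 × 13^1 ≡ 22 × 36 × 43 × 22 × 13 (mod 49)
Multiplying step by step:
  22 × 36 = 792 ≡ 8 (mod 49)
  8 × 43 = 344 ≡ 1 (mod 49)
  1 × 22 = 22 ≡ 22 (mod 49)
  22 × 13 = 286 ≡ 41 (mod 49)
Result: 13^31 ≡ 41 (mod 49)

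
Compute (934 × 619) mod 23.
18

(934 × 619) = 578146
578146 mod 23 = 18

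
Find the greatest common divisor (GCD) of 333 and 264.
3

Using the Euclidean algorithm:
333 = 1 × 264 + 69
264 = 3 × 69 + 57
69 = 1 × 57 + 12
57 = 4 × 12 + 9
12 = 1 × 9 + 3
9 = 3 × 3 + 0

GCD(333, 264) = 3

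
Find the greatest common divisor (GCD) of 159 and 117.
3

Using the Euclidean algorithm:
159 = 1 × 117 + 42
117 = 2 × 42 + 33
42 = 1 × 33 + 9
33 = 3 × 9 + 6
9 = 1 × 6 + 3
6 = 2 × 3 + 0

GCD(159, 117) = 3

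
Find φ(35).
24

Prime factorization: 35 = 5 × 7
Using the formula φ(n) = n × Π(1 - 1/p) for each prime factor p:
φ(35) = 35 × (1 - 1/5) × (1 - 1/7)
φ(35) = 24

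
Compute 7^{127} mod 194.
5

Using successive squaring:
Binary expansion of 127: 1111111
Powers of 7 mod 194 (each is the square of the previous):
  7^1 ≡ 7 (mod 194)
  7^2 ≡ 7² = 49 ≡ 49 (mod 194)
  7^4 ≡ 49² = 2401 ≡ 73 (mod 194)
  7^8 ≡ 73² = 5329 ≡ 91 (mod 194)
  7^16 ≡ 91² = 8281 ≡ 133 (mod 194)
  7^32 ≡ 133² = 17689 ≡ 35 (mod 194)
  7^64 ≡ 35² = 1225 ≡ 61 (mod 194)
127 = 64 + 32 + 16 + 8 + 4 + 2 + 1, so 7^127 = 7^64 × 7^32 × 7^16 × 7^8 × 7^4 × 7^2 × 7^1 ≡ 61 × 35 × 133 × 91 × 73 × 49 × 7 (mod 194)
Multiplying step by step:
  61 × 35 = 2135 ≡ 1 (mod 194)
  1 × 133 = 133 ≡ 133 (mod 194)
  133 × 91 = 12103 ≡ 75 (mod 194)
  75 × 73 = 5475 ≡ 43 (mod 194)
  43 × 49 = 2107 ≡ 167 (mod 194)
  167 × 7 = 1169 ≡ 5 (mod 194)
Result: 7^127 ≡ 5 (mod 194)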